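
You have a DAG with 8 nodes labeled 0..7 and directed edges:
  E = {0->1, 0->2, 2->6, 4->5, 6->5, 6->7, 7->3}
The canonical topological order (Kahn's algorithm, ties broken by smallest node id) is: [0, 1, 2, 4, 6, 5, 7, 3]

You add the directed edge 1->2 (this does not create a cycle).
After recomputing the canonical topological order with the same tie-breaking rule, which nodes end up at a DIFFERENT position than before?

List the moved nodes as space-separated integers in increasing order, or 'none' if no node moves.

Old toposort: [0, 1, 2, 4, 6, 5, 7, 3]
Added edge 1->2
Recompute Kahn (smallest-id tiebreak):
  initial in-degrees: [0, 1, 2, 1, 0, 2, 1, 1]
  ready (indeg=0): [0, 4]
  pop 0: indeg[1]->0; indeg[2]->1 | ready=[1, 4] | order so far=[0]
  pop 1: indeg[2]->0 | ready=[2, 4] | order so far=[0, 1]
  pop 2: indeg[6]->0 | ready=[4, 6] | order so far=[0, 1, 2]
  pop 4: indeg[5]->1 | ready=[6] | order so far=[0, 1, 2, 4]
  pop 6: indeg[5]->0; indeg[7]->0 | ready=[5, 7] | order so far=[0, 1, 2, 4, 6]
  pop 5: no out-edges | ready=[7] | order so far=[0, 1, 2, 4, 6, 5]
  pop 7: indeg[3]->0 | ready=[3] | order so far=[0, 1, 2, 4, 6, 5, 7]
  pop 3: no out-edges | ready=[] | order so far=[0, 1, 2, 4, 6, 5, 7, 3]
New canonical toposort: [0, 1, 2, 4, 6, 5, 7, 3]
Compare positions:
  Node 0: index 0 -> 0 (same)
  Node 1: index 1 -> 1 (same)
  Node 2: index 2 -> 2 (same)
  Node 3: index 7 -> 7 (same)
  Node 4: index 3 -> 3 (same)
  Node 5: index 5 -> 5 (same)
  Node 6: index 4 -> 4 (same)
  Node 7: index 6 -> 6 (same)
Nodes that changed position: none

Answer: none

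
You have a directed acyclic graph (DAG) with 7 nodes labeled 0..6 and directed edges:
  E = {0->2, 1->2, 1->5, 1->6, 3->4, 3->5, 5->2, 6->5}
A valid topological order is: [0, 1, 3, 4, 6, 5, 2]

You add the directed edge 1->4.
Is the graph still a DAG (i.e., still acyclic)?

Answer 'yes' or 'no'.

Given toposort: [0, 1, 3, 4, 6, 5, 2]
Position of 1: index 1; position of 4: index 3
New edge 1->4: forward
Forward edge: respects the existing order. Still a DAG, same toposort still valid.
Still a DAG? yes

Answer: yes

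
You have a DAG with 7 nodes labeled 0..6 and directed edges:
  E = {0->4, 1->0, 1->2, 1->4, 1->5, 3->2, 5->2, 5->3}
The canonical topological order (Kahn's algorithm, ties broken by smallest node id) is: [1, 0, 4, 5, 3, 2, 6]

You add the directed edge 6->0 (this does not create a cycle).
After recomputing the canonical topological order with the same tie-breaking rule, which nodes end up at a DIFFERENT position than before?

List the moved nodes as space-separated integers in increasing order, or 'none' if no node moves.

Old toposort: [1, 0, 4, 5, 3, 2, 6]
Added edge 6->0
Recompute Kahn (smallest-id tiebreak):
  initial in-degrees: [2, 0, 3, 1, 2, 1, 0]
  ready (indeg=0): [1, 6]
  pop 1: indeg[0]->1; indeg[2]->2; indeg[4]->1; indeg[5]->0 | ready=[5, 6] | order so far=[1]
  pop 5: indeg[2]->1; indeg[3]->0 | ready=[3, 6] | order so far=[1, 5]
  pop 3: indeg[2]->0 | ready=[2, 6] | order so far=[1, 5, 3]
  pop 2: no out-edges | ready=[6] | order so far=[1, 5, 3, 2]
  pop 6: indeg[0]->0 | ready=[0] | order so far=[1, 5, 3, 2, 6]
  pop 0: indeg[4]->0 | ready=[4] | order so far=[1, 5, 3, 2, 6, 0]
  pop 4: no out-edges | ready=[] | order so far=[1, 5, 3, 2, 6, 0, 4]
New canonical toposort: [1, 5, 3, 2, 6, 0, 4]
Compare positions:
  Node 0: index 1 -> 5 (moved)
  Node 1: index 0 -> 0 (same)
  Node 2: index 5 -> 3 (moved)
  Node 3: index 4 -> 2 (moved)
  Node 4: index 2 -> 6 (moved)
  Node 5: index 3 -> 1 (moved)
  Node 6: index 6 -> 4 (moved)
Nodes that changed position: 0 2 3 4 5 6

Answer: 0 2 3 4 5 6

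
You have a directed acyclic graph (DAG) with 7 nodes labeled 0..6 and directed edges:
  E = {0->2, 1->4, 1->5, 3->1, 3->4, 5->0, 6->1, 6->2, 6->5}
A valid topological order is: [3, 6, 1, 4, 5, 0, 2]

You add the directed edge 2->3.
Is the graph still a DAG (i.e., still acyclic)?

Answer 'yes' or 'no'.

Answer: no

Derivation:
Given toposort: [3, 6, 1, 4, 5, 0, 2]
Position of 2: index 6; position of 3: index 0
New edge 2->3: backward (u after v in old order)
Backward edge: old toposort is now invalid. Check if this creates a cycle.
Does 3 already reach 2? Reachable from 3: [0, 1, 2, 3, 4, 5]. YES -> cycle!
Still a DAG? no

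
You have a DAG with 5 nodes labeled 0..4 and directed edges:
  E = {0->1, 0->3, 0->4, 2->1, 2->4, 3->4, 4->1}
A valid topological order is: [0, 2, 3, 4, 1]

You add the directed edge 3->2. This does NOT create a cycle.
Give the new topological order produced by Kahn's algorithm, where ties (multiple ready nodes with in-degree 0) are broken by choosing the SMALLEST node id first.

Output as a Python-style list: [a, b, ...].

Old toposort: [0, 2, 3, 4, 1]
Added edge: 3->2
Position of 3 (2) > position of 2 (1). Must reorder: 3 must now come before 2.
Run Kahn's algorithm (break ties by smallest node id):
  initial in-degrees: [0, 3, 1, 1, 3]
  ready (indeg=0): [0]
  pop 0: indeg[1]->2; indeg[3]->0; indeg[4]->2 | ready=[3] | order so far=[0]
  pop 3: indeg[2]->0; indeg[4]->1 | ready=[2] | order so far=[0, 3]
  pop 2: indeg[1]->1; indeg[4]->0 | ready=[4] | order so far=[0, 3, 2]
  pop 4: indeg[1]->0 | ready=[1] | order so far=[0, 3, 2, 4]
  pop 1: no out-edges | ready=[] | order so far=[0, 3, 2, 4, 1]
  Result: [0, 3, 2, 4, 1]

Answer: [0, 3, 2, 4, 1]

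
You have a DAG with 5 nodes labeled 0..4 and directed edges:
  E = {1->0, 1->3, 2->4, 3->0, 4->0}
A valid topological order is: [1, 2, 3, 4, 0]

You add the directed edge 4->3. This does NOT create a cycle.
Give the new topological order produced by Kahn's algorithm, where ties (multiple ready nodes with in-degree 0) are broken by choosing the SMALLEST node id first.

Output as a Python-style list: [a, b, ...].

Old toposort: [1, 2, 3, 4, 0]
Added edge: 4->3
Position of 4 (3) > position of 3 (2). Must reorder: 4 must now come before 3.
Run Kahn's algorithm (break ties by smallest node id):
  initial in-degrees: [3, 0, 0, 2, 1]
  ready (indeg=0): [1, 2]
  pop 1: indeg[0]->2; indeg[3]->1 | ready=[2] | order so far=[1]
  pop 2: indeg[4]->0 | ready=[4] | order so far=[1, 2]
  pop 4: indeg[0]->1; indeg[3]->0 | ready=[3] | order so far=[1, 2, 4]
  pop 3: indeg[0]->0 | ready=[0] | order so far=[1, 2, 4, 3]
  pop 0: no out-edges | ready=[] | order so far=[1, 2, 4, 3, 0]
  Result: [1, 2, 4, 3, 0]

Answer: [1, 2, 4, 3, 0]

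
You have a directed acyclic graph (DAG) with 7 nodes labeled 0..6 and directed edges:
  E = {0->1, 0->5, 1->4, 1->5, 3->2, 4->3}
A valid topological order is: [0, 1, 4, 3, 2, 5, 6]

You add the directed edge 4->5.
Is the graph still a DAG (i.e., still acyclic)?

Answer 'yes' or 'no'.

Answer: yes

Derivation:
Given toposort: [0, 1, 4, 3, 2, 5, 6]
Position of 4: index 2; position of 5: index 5
New edge 4->5: forward
Forward edge: respects the existing order. Still a DAG, same toposort still valid.
Still a DAG? yes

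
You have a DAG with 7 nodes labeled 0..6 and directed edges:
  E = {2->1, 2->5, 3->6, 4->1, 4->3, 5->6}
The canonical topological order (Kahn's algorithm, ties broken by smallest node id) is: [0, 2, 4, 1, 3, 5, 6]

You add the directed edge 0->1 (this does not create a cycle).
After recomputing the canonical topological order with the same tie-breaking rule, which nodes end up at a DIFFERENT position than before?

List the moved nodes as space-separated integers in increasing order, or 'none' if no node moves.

Old toposort: [0, 2, 4, 1, 3, 5, 6]
Added edge 0->1
Recompute Kahn (smallest-id tiebreak):
  initial in-degrees: [0, 3, 0, 1, 0, 1, 2]
  ready (indeg=0): [0, 2, 4]
  pop 0: indeg[1]->2 | ready=[2, 4] | order so far=[0]
  pop 2: indeg[1]->1; indeg[5]->0 | ready=[4, 5] | order so far=[0, 2]
  pop 4: indeg[1]->0; indeg[3]->0 | ready=[1, 3, 5] | order so far=[0, 2, 4]
  pop 1: no out-edges | ready=[3, 5] | order so far=[0, 2, 4, 1]
  pop 3: indeg[6]->1 | ready=[5] | order so far=[0, 2, 4, 1, 3]
  pop 5: indeg[6]->0 | ready=[6] | order so far=[0, 2, 4, 1, 3, 5]
  pop 6: no out-edges | ready=[] | order so far=[0, 2, 4, 1, 3, 5, 6]
New canonical toposort: [0, 2, 4, 1, 3, 5, 6]
Compare positions:
  Node 0: index 0 -> 0 (same)
  Node 1: index 3 -> 3 (same)
  Node 2: index 1 -> 1 (same)
  Node 3: index 4 -> 4 (same)
  Node 4: index 2 -> 2 (same)
  Node 5: index 5 -> 5 (same)
  Node 6: index 6 -> 6 (same)
Nodes that changed position: none

Answer: none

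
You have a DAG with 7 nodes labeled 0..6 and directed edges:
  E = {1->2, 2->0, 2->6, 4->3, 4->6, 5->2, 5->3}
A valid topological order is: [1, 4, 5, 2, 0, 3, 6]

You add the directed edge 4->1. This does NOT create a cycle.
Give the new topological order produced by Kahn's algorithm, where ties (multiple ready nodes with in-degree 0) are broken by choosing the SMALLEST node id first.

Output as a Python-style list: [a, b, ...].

Old toposort: [1, 4, 5, 2, 0, 3, 6]
Added edge: 4->1
Position of 4 (1) > position of 1 (0). Must reorder: 4 must now come before 1.
Run Kahn's algorithm (break ties by smallest node id):
  initial in-degrees: [1, 1, 2, 2, 0, 0, 2]
  ready (indeg=0): [4, 5]
  pop 4: indeg[1]->0; indeg[3]->1; indeg[6]->1 | ready=[1, 5] | order so far=[4]
  pop 1: indeg[2]->1 | ready=[5] | order so far=[4, 1]
  pop 5: indeg[2]->0; indeg[3]->0 | ready=[2, 3] | order so far=[4, 1, 5]
  pop 2: indeg[0]->0; indeg[6]->0 | ready=[0, 3, 6] | order so far=[4, 1, 5, 2]
  pop 0: no out-edges | ready=[3, 6] | order so far=[4, 1, 5, 2, 0]
  pop 3: no out-edges | ready=[6] | order so far=[4, 1, 5, 2, 0, 3]
  pop 6: no out-edges | ready=[] | order so far=[4, 1, 5, 2, 0, 3, 6]
  Result: [4, 1, 5, 2, 0, 3, 6]

Answer: [4, 1, 5, 2, 0, 3, 6]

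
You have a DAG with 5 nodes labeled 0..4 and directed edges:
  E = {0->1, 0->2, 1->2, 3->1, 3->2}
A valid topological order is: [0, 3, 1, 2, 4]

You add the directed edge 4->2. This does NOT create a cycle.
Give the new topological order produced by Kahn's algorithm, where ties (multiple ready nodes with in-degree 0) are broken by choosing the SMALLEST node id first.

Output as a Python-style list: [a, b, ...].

Answer: [0, 3, 1, 4, 2]

Derivation:
Old toposort: [0, 3, 1, 2, 4]
Added edge: 4->2
Position of 4 (4) > position of 2 (3). Must reorder: 4 must now come before 2.
Run Kahn's algorithm (break ties by smallest node id):
  initial in-degrees: [0, 2, 4, 0, 0]
  ready (indeg=0): [0, 3, 4]
  pop 0: indeg[1]->1; indeg[2]->3 | ready=[3, 4] | order so far=[0]
  pop 3: indeg[1]->0; indeg[2]->2 | ready=[1, 4] | order so far=[0, 3]
  pop 1: indeg[2]->1 | ready=[4] | order so far=[0, 3, 1]
  pop 4: indeg[2]->0 | ready=[2] | order so far=[0, 3, 1, 4]
  pop 2: no out-edges | ready=[] | order so far=[0, 3, 1, 4, 2]
  Result: [0, 3, 1, 4, 2]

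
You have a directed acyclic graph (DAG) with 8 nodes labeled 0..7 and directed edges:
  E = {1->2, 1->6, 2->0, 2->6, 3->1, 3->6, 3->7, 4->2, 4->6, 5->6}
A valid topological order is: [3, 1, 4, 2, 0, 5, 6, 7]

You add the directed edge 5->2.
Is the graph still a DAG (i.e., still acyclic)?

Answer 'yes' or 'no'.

Given toposort: [3, 1, 4, 2, 0, 5, 6, 7]
Position of 5: index 5; position of 2: index 3
New edge 5->2: backward (u after v in old order)
Backward edge: old toposort is now invalid. Check if this creates a cycle.
Does 2 already reach 5? Reachable from 2: [0, 2, 6]. NO -> still a DAG (reorder needed).
Still a DAG? yes

Answer: yes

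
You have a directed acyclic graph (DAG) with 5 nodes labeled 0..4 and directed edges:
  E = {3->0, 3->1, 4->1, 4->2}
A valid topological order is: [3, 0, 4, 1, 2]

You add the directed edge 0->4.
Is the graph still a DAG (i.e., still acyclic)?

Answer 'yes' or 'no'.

Answer: yes

Derivation:
Given toposort: [3, 0, 4, 1, 2]
Position of 0: index 1; position of 4: index 2
New edge 0->4: forward
Forward edge: respects the existing order. Still a DAG, same toposort still valid.
Still a DAG? yes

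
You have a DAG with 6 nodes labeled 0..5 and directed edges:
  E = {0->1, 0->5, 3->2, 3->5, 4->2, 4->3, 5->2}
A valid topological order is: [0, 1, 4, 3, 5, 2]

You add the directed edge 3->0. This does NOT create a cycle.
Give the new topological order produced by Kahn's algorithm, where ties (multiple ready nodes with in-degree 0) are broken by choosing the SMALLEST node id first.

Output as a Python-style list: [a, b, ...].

Old toposort: [0, 1, 4, 3, 5, 2]
Added edge: 3->0
Position of 3 (3) > position of 0 (0). Must reorder: 3 must now come before 0.
Run Kahn's algorithm (break ties by smallest node id):
  initial in-degrees: [1, 1, 3, 1, 0, 2]
  ready (indeg=0): [4]
  pop 4: indeg[2]->2; indeg[3]->0 | ready=[3] | order so far=[4]
  pop 3: indeg[0]->0; indeg[2]->1; indeg[5]->1 | ready=[0] | order so far=[4, 3]
  pop 0: indeg[1]->0; indeg[5]->0 | ready=[1, 5] | order so far=[4, 3, 0]
  pop 1: no out-edges | ready=[5] | order so far=[4, 3, 0, 1]
  pop 5: indeg[2]->0 | ready=[2] | order so far=[4, 3, 0, 1, 5]
  pop 2: no out-edges | ready=[] | order so far=[4, 3, 0, 1, 5, 2]
  Result: [4, 3, 0, 1, 5, 2]

Answer: [4, 3, 0, 1, 5, 2]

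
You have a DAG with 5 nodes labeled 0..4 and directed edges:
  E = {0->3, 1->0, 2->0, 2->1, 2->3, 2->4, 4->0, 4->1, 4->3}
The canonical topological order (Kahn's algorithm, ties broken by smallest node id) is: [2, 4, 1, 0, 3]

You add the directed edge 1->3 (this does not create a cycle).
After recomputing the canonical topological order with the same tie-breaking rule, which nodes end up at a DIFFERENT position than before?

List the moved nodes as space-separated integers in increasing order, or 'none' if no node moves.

Answer: none

Derivation:
Old toposort: [2, 4, 1, 0, 3]
Added edge 1->3
Recompute Kahn (smallest-id tiebreak):
  initial in-degrees: [3, 2, 0, 4, 1]
  ready (indeg=0): [2]
  pop 2: indeg[0]->2; indeg[1]->1; indeg[3]->3; indeg[4]->0 | ready=[4] | order so far=[2]
  pop 4: indeg[0]->1; indeg[1]->0; indeg[3]->2 | ready=[1] | order so far=[2, 4]
  pop 1: indeg[0]->0; indeg[3]->1 | ready=[0] | order so far=[2, 4, 1]
  pop 0: indeg[3]->0 | ready=[3] | order so far=[2, 4, 1, 0]
  pop 3: no out-edges | ready=[] | order so far=[2, 4, 1, 0, 3]
New canonical toposort: [2, 4, 1, 0, 3]
Compare positions:
  Node 0: index 3 -> 3 (same)
  Node 1: index 2 -> 2 (same)
  Node 2: index 0 -> 0 (same)
  Node 3: index 4 -> 4 (same)
  Node 4: index 1 -> 1 (same)
Nodes that changed position: none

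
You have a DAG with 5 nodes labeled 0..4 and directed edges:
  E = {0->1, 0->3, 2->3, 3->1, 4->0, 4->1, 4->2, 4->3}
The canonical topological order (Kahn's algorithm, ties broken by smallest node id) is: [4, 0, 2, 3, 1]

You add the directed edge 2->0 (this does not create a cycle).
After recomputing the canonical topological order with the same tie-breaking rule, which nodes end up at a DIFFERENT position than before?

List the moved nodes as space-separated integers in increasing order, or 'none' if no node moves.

Answer: 0 2

Derivation:
Old toposort: [4, 0, 2, 3, 1]
Added edge 2->0
Recompute Kahn (smallest-id tiebreak):
  initial in-degrees: [2, 3, 1, 3, 0]
  ready (indeg=0): [4]
  pop 4: indeg[0]->1; indeg[1]->2; indeg[2]->0; indeg[3]->2 | ready=[2] | order so far=[4]
  pop 2: indeg[0]->0; indeg[3]->1 | ready=[0] | order so far=[4, 2]
  pop 0: indeg[1]->1; indeg[3]->0 | ready=[3] | order so far=[4, 2, 0]
  pop 3: indeg[1]->0 | ready=[1] | order so far=[4, 2, 0, 3]
  pop 1: no out-edges | ready=[] | order so far=[4, 2, 0, 3, 1]
New canonical toposort: [4, 2, 0, 3, 1]
Compare positions:
  Node 0: index 1 -> 2 (moved)
  Node 1: index 4 -> 4 (same)
  Node 2: index 2 -> 1 (moved)
  Node 3: index 3 -> 3 (same)
  Node 4: index 0 -> 0 (same)
Nodes that changed position: 0 2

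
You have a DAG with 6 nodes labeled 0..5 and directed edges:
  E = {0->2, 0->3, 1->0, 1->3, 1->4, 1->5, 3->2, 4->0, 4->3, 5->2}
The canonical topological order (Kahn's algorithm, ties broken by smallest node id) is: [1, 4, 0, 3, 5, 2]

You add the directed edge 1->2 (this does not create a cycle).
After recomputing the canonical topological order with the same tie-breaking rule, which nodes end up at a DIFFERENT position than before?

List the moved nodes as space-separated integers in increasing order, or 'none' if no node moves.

Old toposort: [1, 4, 0, 3, 5, 2]
Added edge 1->2
Recompute Kahn (smallest-id tiebreak):
  initial in-degrees: [2, 0, 4, 3, 1, 1]
  ready (indeg=0): [1]
  pop 1: indeg[0]->1; indeg[2]->3; indeg[3]->2; indeg[4]->0; indeg[5]->0 | ready=[4, 5] | order so far=[1]
  pop 4: indeg[0]->0; indeg[3]->1 | ready=[0, 5] | order so far=[1, 4]
  pop 0: indeg[2]->2; indeg[3]->0 | ready=[3, 5] | order so far=[1, 4, 0]
  pop 3: indeg[2]->1 | ready=[5] | order so far=[1, 4, 0, 3]
  pop 5: indeg[2]->0 | ready=[2] | order so far=[1, 4, 0, 3, 5]
  pop 2: no out-edges | ready=[] | order so far=[1, 4, 0, 3, 5, 2]
New canonical toposort: [1, 4, 0, 3, 5, 2]
Compare positions:
  Node 0: index 2 -> 2 (same)
  Node 1: index 0 -> 0 (same)
  Node 2: index 5 -> 5 (same)
  Node 3: index 3 -> 3 (same)
  Node 4: index 1 -> 1 (same)
  Node 5: index 4 -> 4 (same)
Nodes that changed position: none

Answer: none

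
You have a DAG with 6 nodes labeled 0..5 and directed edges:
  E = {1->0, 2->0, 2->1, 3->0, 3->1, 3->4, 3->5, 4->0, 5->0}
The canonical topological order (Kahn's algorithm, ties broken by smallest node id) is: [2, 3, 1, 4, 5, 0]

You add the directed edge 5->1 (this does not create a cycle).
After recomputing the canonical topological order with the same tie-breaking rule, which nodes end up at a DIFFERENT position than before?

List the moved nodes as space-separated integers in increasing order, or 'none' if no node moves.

Old toposort: [2, 3, 1, 4, 5, 0]
Added edge 5->1
Recompute Kahn (smallest-id tiebreak):
  initial in-degrees: [5, 3, 0, 0, 1, 1]
  ready (indeg=0): [2, 3]
  pop 2: indeg[0]->4; indeg[1]->2 | ready=[3] | order so far=[2]
  pop 3: indeg[0]->3; indeg[1]->1; indeg[4]->0; indeg[5]->0 | ready=[4, 5] | order so far=[2, 3]
  pop 4: indeg[0]->2 | ready=[5] | order so far=[2, 3, 4]
  pop 5: indeg[0]->1; indeg[1]->0 | ready=[1] | order so far=[2, 3, 4, 5]
  pop 1: indeg[0]->0 | ready=[0] | order so far=[2, 3, 4, 5, 1]
  pop 0: no out-edges | ready=[] | order so far=[2, 3, 4, 5, 1, 0]
New canonical toposort: [2, 3, 4, 5, 1, 0]
Compare positions:
  Node 0: index 5 -> 5 (same)
  Node 1: index 2 -> 4 (moved)
  Node 2: index 0 -> 0 (same)
  Node 3: index 1 -> 1 (same)
  Node 4: index 3 -> 2 (moved)
  Node 5: index 4 -> 3 (moved)
Nodes that changed position: 1 4 5

Answer: 1 4 5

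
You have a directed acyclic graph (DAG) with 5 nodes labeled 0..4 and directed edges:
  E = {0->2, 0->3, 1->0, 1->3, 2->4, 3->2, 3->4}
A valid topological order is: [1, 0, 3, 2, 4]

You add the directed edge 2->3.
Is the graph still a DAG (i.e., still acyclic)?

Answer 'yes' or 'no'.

Given toposort: [1, 0, 3, 2, 4]
Position of 2: index 3; position of 3: index 2
New edge 2->3: backward (u after v in old order)
Backward edge: old toposort is now invalid. Check if this creates a cycle.
Does 3 already reach 2? Reachable from 3: [2, 3, 4]. YES -> cycle!
Still a DAG? no

Answer: no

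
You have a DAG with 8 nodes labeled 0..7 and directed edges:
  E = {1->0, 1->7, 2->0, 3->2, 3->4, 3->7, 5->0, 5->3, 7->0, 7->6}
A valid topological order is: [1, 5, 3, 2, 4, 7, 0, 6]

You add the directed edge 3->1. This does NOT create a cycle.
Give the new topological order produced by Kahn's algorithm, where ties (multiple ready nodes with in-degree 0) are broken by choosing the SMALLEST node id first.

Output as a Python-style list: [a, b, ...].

Answer: [5, 3, 1, 2, 4, 7, 0, 6]

Derivation:
Old toposort: [1, 5, 3, 2, 4, 7, 0, 6]
Added edge: 3->1
Position of 3 (2) > position of 1 (0). Must reorder: 3 must now come before 1.
Run Kahn's algorithm (break ties by smallest node id):
  initial in-degrees: [4, 1, 1, 1, 1, 0, 1, 2]
  ready (indeg=0): [5]
  pop 5: indeg[0]->3; indeg[3]->0 | ready=[3] | order so far=[5]
  pop 3: indeg[1]->0; indeg[2]->0; indeg[4]->0; indeg[7]->1 | ready=[1, 2, 4] | order so far=[5, 3]
  pop 1: indeg[0]->2; indeg[7]->0 | ready=[2, 4, 7] | order so far=[5, 3, 1]
  pop 2: indeg[0]->1 | ready=[4, 7] | order so far=[5, 3, 1, 2]
  pop 4: no out-edges | ready=[7] | order so far=[5, 3, 1, 2, 4]
  pop 7: indeg[0]->0; indeg[6]->0 | ready=[0, 6] | order so far=[5, 3, 1, 2, 4, 7]
  pop 0: no out-edges | ready=[6] | order so far=[5, 3, 1, 2, 4, 7, 0]
  pop 6: no out-edges | ready=[] | order so far=[5, 3, 1, 2, 4, 7, 0, 6]
  Result: [5, 3, 1, 2, 4, 7, 0, 6]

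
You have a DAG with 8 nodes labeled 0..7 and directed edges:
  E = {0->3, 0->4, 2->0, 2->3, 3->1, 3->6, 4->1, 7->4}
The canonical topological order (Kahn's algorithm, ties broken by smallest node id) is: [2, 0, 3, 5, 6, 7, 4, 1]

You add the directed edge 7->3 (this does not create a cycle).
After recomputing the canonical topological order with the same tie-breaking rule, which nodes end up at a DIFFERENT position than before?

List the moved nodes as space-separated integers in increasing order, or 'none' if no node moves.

Old toposort: [2, 0, 3, 5, 6, 7, 4, 1]
Added edge 7->3
Recompute Kahn (smallest-id tiebreak):
  initial in-degrees: [1, 2, 0, 3, 2, 0, 1, 0]
  ready (indeg=0): [2, 5, 7]
  pop 2: indeg[0]->0; indeg[3]->2 | ready=[0, 5, 7] | order so far=[2]
  pop 0: indeg[3]->1; indeg[4]->1 | ready=[5, 7] | order so far=[2, 0]
  pop 5: no out-edges | ready=[7] | order so far=[2, 0, 5]
  pop 7: indeg[3]->0; indeg[4]->0 | ready=[3, 4] | order so far=[2, 0, 5, 7]
  pop 3: indeg[1]->1; indeg[6]->0 | ready=[4, 6] | order so far=[2, 0, 5, 7, 3]
  pop 4: indeg[1]->0 | ready=[1, 6] | order so far=[2, 0, 5, 7, 3, 4]
  pop 1: no out-edges | ready=[6] | order so far=[2, 0, 5, 7, 3, 4, 1]
  pop 6: no out-edges | ready=[] | order so far=[2, 0, 5, 7, 3, 4, 1, 6]
New canonical toposort: [2, 0, 5, 7, 3, 4, 1, 6]
Compare positions:
  Node 0: index 1 -> 1 (same)
  Node 1: index 7 -> 6 (moved)
  Node 2: index 0 -> 0 (same)
  Node 3: index 2 -> 4 (moved)
  Node 4: index 6 -> 5 (moved)
  Node 5: index 3 -> 2 (moved)
  Node 6: index 4 -> 7 (moved)
  Node 7: index 5 -> 3 (moved)
Nodes that changed position: 1 3 4 5 6 7

Answer: 1 3 4 5 6 7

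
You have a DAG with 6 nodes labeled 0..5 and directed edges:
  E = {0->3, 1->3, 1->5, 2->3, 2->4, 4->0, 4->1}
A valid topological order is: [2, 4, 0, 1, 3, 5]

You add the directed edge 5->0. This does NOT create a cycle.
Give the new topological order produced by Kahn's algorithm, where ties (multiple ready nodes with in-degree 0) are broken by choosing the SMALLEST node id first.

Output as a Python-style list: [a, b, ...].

Old toposort: [2, 4, 0, 1, 3, 5]
Added edge: 5->0
Position of 5 (5) > position of 0 (2). Must reorder: 5 must now come before 0.
Run Kahn's algorithm (break ties by smallest node id):
  initial in-degrees: [2, 1, 0, 3, 1, 1]
  ready (indeg=0): [2]
  pop 2: indeg[3]->2; indeg[4]->0 | ready=[4] | order so far=[2]
  pop 4: indeg[0]->1; indeg[1]->0 | ready=[1] | order so far=[2, 4]
  pop 1: indeg[3]->1; indeg[5]->0 | ready=[5] | order so far=[2, 4, 1]
  pop 5: indeg[0]->0 | ready=[0] | order so far=[2, 4, 1, 5]
  pop 0: indeg[3]->0 | ready=[3] | order so far=[2, 4, 1, 5, 0]
  pop 3: no out-edges | ready=[] | order so far=[2, 4, 1, 5, 0, 3]
  Result: [2, 4, 1, 5, 0, 3]

Answer: [2, 4, 1, 5, 0, 3]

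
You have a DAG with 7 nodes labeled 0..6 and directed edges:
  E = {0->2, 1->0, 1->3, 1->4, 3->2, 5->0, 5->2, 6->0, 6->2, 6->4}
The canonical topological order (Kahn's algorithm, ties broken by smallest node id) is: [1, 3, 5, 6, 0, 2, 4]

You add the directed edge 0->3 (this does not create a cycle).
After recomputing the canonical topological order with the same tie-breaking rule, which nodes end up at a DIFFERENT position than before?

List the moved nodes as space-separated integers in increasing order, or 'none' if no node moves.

Old toposort: [1, 3, 5, 6, 0, 2, 4]
Added edge 0->3
Recompute Kahn (smallest-id tiebreak):
  initial in-degrees: [3, 0, 4, 2, 2, 0, 0]
  ready (indeg=0): [1, 5, 6]
  pop 1: indeg[0]->2; indeg[3]->1; indeg[4]->1 | ready=[5, 6] | order so far=[1]
  pop 5: indeg[0]->1; indeg[2]->3 | ready=[6] | order so far=[1, 5]
  pop 6: indeg[0]->0; indeg[2]->2; indeg[4]->0 | ready=[0, 4] | order so far=[1, 5, 6]
  pop 0: indeg[2]->1; indeg[3]->0 | ready=[3, 4] | order so far=[1, 5, 6, 0]
  pop 3: indeg[2]->0 | ready=[2, 4] | order so far=[1, 5, 6, 0, 3]
  pop 2: no out-edges | ready=[4] | order so far=[1, 5, 6, 0, 3, 2]
  pop 4: no out-edges | ready=[] | order so far=[1, 5, 6, 0, 3, 2, 4]
New canonical toposort: [1, 5, 6, 0, 3, 2, 4]
Compare positions:
  Node 0: index 4 -> 3 (moved)
  Node 1: index 0 -> 0 (same)
  Node 2: index 5 -> 5 (same)
  Node 3: index 1 -> 4 (moved)
  Node 4: index 6 -> 6 (same)
  Node 5: index 2 -> 1 (moved)
  Node 6: index 3 -> 2 (moved)
Nodes that changed position: 0 3 5 6

Answer: 0 3 5 6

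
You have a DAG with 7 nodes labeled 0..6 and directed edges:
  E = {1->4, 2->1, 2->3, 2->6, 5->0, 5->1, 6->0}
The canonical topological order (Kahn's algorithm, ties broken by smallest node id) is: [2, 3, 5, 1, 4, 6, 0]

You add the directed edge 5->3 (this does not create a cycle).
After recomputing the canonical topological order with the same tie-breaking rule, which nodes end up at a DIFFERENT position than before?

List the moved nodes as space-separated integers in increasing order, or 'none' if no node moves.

Old toposort: [2, 3, 5, 1, 4, 6, 0]
Added edge 5->3
Recompute Kahn (smallest-id tiebreak):
  initial in-degrees: [2, 2, 0, 2, 1, 0, 1]
  ready (indeg=0): [2, 5]
  pop 2: indeg[1]->1; indeg[3]->1; indeg[6]->0 | ready=[5, 6] | order so far=[2]
  pop 5: indeg[0]->1; indeg[1]->0; indeg[3]->0 | ready=[1, 3, 6] | order so far=[2, 5]
  pop 1: indeg[4]->0 | ready=[3, 4, 6] | order so far=[2, 5, 1]
  pop 3: no out-edges | ready=[4, 6] | order so far=[2, 5, 1, 3]
  pop 4: no out-edges | ready=[6] | order so far=[2, 5, 1, 3, 4]
  pop 6: indeg[0]->0 | ready=[0] | order so far=[2, 5, 1, 3, 4, 6]
  pop 0: no out-edges | ready=[] | order so far=[2, 5, 1, 3, 4, 6, 0]
New canonical toposort: [2, 5, 1, 3, 4, 6, 0]
Compare positions:
  Node 0: index 6 -> 6 (same)
  Node 1: index 3 -> 2 (moved)
  Node 2: index 0 -> 0 (same)
  Node 3: index 1 -> 3 (moved)
  Node 4: index 4 -> 4 (same)
  Node 5: index 2 -> 1 (moved)
  Node 6: index 5 -> 5 (same)
Nodes that changed position: 1 3 5

Answer: 1 3 5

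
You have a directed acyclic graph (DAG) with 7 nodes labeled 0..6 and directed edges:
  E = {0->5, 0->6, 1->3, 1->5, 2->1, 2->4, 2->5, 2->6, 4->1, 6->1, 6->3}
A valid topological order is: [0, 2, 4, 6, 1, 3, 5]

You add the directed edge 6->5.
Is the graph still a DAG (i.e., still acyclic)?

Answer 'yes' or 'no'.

Given toposort: [0, 2, 4, 6, 1, 3, 5]
Position of 6: index 3; position of 5: index 6
New edge 6->5: forward
Forward edge: respects the existing order. Still a DAG, same toposort still valid.
Still a DAG? yes

Answer: yes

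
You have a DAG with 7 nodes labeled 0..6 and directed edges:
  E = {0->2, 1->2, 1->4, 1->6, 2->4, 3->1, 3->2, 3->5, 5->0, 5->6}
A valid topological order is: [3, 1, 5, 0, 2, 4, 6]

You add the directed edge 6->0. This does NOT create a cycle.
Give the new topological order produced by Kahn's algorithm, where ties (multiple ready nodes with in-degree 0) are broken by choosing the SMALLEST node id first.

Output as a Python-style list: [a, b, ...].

Answer: [3, 1, 5, 6, 0, 2, 4]

Derivation:
Old toposort: [3, 1, 5, 0, 2, 4, 6]
Added edge: 6->0
Position of 6 (6) > position of 0 (3). Must reorder: 6 must now come before 0.
Run Kahn's algorithm (break ties by smallest node id):
  initial in-degrees: [2, 1, 3, 0, 2, 1, 2]
  ready (indeg=0): [3]
  pop 3: indeg[1]->0; indeg[2]->2; indeg[5]->0 | ready=[1, 5] | order so far=[3]
  pop 1: indeg[2]->1; indeg[4]->1; indeg[6]->1 | ready=[5] | order so far=[3, 1]
  pop 5: indeg[0]->1; indeg[6]->0 | ready=[6] | order so far=[3, 1, 5]
  pop 6: indeg[0]->0 | ready=[0] | order so far=[3, 1, 5, 6]
  pop 0: indeg[2]->0 | ready=[2] | order so far=[3, 1, 5, 6, 0]
  pop 2: indeg[4]->0 | ready=[4] | order so far=[3, 1, 5, 6, 0, 2]
  pop 4: no out-edges | ready=[] | order so far=[3, 1, 5, 6, 0, 2, 4]
  Result: [3, 1, 5, 6, 0, 2, 4]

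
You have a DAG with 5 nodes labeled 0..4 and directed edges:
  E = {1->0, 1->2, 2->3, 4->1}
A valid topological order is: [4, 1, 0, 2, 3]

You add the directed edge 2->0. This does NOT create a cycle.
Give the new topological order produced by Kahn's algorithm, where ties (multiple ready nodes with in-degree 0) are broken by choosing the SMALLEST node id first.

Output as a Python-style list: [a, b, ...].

Answer: [4, 1, 2, 0, 3]

Derivation:
Old toposort: [4, 1, 0, 2, 3]
Added edge: 2->0
Position of 2 (3) > position of 0 (2). Must reorder: 2 must now come before 0.
Run Kahn's algorithm (break ties by smallest node id):
  initial in-degrees: [2, 1, 1, 1, 0]
  ready (indeg=0): [4]
  pop 4: indeg[1]->0 | ready=[1] | order so far=[4]
  pop 1: indeg[0]->1; indeg[2]->0 | ready=[2] | order so far=[4, 1]
  pop 2: indeg[0]->0; indeg[3]->0 | ready=[0, 3] | order so far=[4, 1, 2]
  pop 0: no out-edges | ready=[3] | order so far=[4, 1, 2, 0]
  pop 3: no out-edges | ready=[] | order so far=[4, 1, 2, 0, 3]
  Result: [4, 1, 2, 0, 3]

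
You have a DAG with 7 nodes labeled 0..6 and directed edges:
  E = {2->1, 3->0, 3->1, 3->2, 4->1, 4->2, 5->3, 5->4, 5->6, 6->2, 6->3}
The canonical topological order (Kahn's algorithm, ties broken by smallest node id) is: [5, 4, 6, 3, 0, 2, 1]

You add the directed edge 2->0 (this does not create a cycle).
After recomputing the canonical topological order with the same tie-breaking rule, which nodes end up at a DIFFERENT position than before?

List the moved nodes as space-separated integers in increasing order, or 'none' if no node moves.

Answer: 0 2

Derivation:
Old toposort: [5, 4, 6, 3, 0, 2, 1]
Added edge 2->0
Recompute Kahn (smallest-id tiebreak):
  initial in-degrees: [2, 3, 3, 2, 1, 0, 1]
  ready (indeg=0): [5]
  pop 5: indeg[3]->1; indeg[4]->0; indeg[6]->0 | ready=[4, 6] | order so far=[5]
  pop 4: indeg[1]->2; indeg[2]->2 | ready=[6] | order so far=[5, 4]
  pop 6: indeg[2]->1; indeg[3]->0 | ready=[3] | order so far=[5, 4, 6]
  pop 3: indeg[0]->1; indeg[1]->1; indeg[2]->0 | ready=[2] | order so far=[5, 4, 6, 3]
  pop 2: indeg[0]->0; indeg[1]->0 | ready=[0, 1] | order so far=[5, 4, 6, 3, 2]
  pop 0: no out-edges | ready=[1] | order so far=[5, 4, 6, 3, 2, 0]
  pop 1: no out-edges | ready=[] | order so far=[5, 4, 6, 3, 2, 0, 1]
New canonical toposort: [5, 4, 6, 3, 2, 0, 1]
Compare positions:
  Node 0: index 4 -> 5 (moved)
  Node 1: index 6 -> 6 (same)
  Node 2: index 5 -> 4 (moved)
  Node 3: index 3 -> 3 (same)
  Node 4: index 1 -> 1 (same)
  Node 5: index 0 -> 0 (same)
  Node 6: index 2 -> 2 (same)
Nodes that changed position: 0 2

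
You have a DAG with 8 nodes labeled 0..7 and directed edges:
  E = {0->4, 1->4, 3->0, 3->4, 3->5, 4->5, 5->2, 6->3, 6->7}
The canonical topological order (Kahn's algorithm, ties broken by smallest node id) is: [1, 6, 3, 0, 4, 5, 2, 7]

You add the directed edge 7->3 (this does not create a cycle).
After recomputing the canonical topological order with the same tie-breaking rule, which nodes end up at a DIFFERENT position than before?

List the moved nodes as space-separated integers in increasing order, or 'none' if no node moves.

Answer: 0 2 3 4 5 7

Derivation:
Old toposort: [1, 6, 3, 0, 4, 5, 2, 7]
Added edge 7->3
Recompute Kahn (smallest-id tiebreak):
  initial in-degrees: [1, 0, 1, 2, 3, 2, 0, 1]
  ready (indeg=0): [1, 6]
  pop 1: indeg[4]->2 | ready=[6] | order so far=[1]
  pop 6: indeg[3]->1; indeg[7]->0 | ready=[7] | order so far=[1, 6]
  pop 7: indeg[3]->0 | ready=[3] | order so far=[1, 6, 7]
  pop 3: indeg[0]->0; indeg[4]->1; indeg[5]->1 | ready=[0] | order so far=[1, 6, 7, 3]
  pop 0: indeg[4]->0 | ready=[4] | order so far=[1, 6, 7, 3, 0]
  pop 4: indeg[5]->0 | ready=[5] | order so far=[1, 6, 7, 3, 0, 4]
  pop 5: indeg[2]->0 | ready=[2] | order so far=[1, 6, 7, 3, 0, 4, 5]
  pop 2: no out-edges | ready=[] | order so far=[1, 6, 7, 3, 0, 4, 5, 2]
New canonical toposort: [1, 6, 7, 3, 0, 4, 5, 2]
Compare positions:
  Node 0: index 3 -> 4 (moved)
  Node 1: index 0 -> 0 (same)
  Node 2: index 6 -> 7 (moved)
  Node 3: index 2 -> 3 (moved)
  Node 4: index 4 -> 5 (moved)
  Node 5: index 5 -> 6 (moved)
  Node 6: index 1 -> 1 (same)
  Node 7: index 7 -> 2 (moved)
Nodes that changed position: 0 2 3 4 5 7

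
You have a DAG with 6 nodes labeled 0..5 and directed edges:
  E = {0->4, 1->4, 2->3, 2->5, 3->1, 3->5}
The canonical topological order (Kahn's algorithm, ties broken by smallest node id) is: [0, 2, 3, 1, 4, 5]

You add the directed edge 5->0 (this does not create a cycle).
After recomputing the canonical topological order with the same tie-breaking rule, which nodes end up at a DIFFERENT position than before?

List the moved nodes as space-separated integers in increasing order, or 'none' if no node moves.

Old toposort: [0, 2, 3, 1, 4, 5]
Added edge 5->0
Recompute Kahn (smallest-id tiebreak):
  initial in-degrees: [1, 1, 0, 1, 2, 2]
  ready (indeg=0): [2]
  pop 2: indeg[3]->0; indeg[5]->1 | ready=[3] | order so far=[2]
  pop 3: indeg[1]->0; indeg[5]->0 | ready=[1, 5] | order so far=[2, 3]
  pop 1: indeg[4]->1 | ready=[5] | order so far=[2, 3, 1]
  pop 5: indeg[0]->0 | ready=[0] | order so far=[2, 3, 1, 5]
  pop 0: indeg[4]->0 | ready=[4] | order so far=[2, 3, 1, 5, 0]
  pop 4: no out-edges | ready=[] | order so far=[2, 3, 1, 5, 0, 4]
New canonical toposort: [2, 3, 1, 5, 0, 4]
Compare positions:
  Node 0: index 0 -> 4 (moved)
  Node 1: index 3 -> 2 (moved)
  Node 2: index 1 -> 0 (moved)
  Node 3: index 2 -> 1 (moved)
  Node 4: index 4 -> 5 (moved)
  Node 5: index 5 -> 3 (moved)
Nodes that changed position: 0 1 2 3 4 5

Answer: 0 1 2 3 4 5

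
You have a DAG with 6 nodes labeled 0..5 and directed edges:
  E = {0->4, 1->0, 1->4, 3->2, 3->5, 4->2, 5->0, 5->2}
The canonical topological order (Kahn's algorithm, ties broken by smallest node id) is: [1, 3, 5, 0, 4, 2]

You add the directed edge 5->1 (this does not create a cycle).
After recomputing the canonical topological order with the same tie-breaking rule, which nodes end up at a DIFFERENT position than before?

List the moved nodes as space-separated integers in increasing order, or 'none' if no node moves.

Answer: 1 3 5

Derivation:
Old toposort: [1, 3, 5, 0, 4, 2]
Added edge 5->1
Recompute Kahn (smallest-id tiebreak):
  initial in-degrees: [2, 1, 3, 0, 2, 1]
  ready (indeg=0): [3]
  pop 3: indeg[2]->2; indeg[5]->0 | ready=[5] | order so far=[3]
  pop 5: indeg[0]->1; indeg[1]->0; indeg[2]->1 | ready=[1] | order so far=[3, 5]
  pop 1: indeg[0]->0; indeg[4]->1 | ready=[0] | order so far=[3, 5, 1]
  pop 0: indeg[4]->0 | ready=[4] | order so far=[3, 5, 1, 0]
  pop 4: indeg[2]->0 | ready=[2] | order so far=[3, 5, 1, 0, 4]
  pop 2: no out-edges | ready=[] | order so far=[3, 5, 1, 0, 4, 2]
New canonical toposort: [3, 5, 1, 0, 4, 2]
Compare positions:
  Node 0: index 3 -> 3 (same)
  Node 1: index 0 -> 2 (moved)
  Node 2: index 5 -> 5 (same)
  Node 3: index 1 -> 0 (moved)
  Node 4: index 4 -> 4 (same)
  Node 5: index 2 -> 1 (moved)
Nodes that changed position: 1 3 5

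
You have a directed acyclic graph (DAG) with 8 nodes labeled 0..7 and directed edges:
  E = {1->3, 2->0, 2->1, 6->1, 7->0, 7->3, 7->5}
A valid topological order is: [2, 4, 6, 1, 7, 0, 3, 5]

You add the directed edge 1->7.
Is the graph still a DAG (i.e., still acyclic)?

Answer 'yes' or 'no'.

Answer: yes

Derivation:
Given toposort: [2, 4, 6, 1, 7, 0, 3, 5]
Position of 1: index 3; position of 7: index 4
New edge 1->7: forward
Forward edge: respects the existing order. Still a DAG, same toposort still valid.
Still a DAG? yes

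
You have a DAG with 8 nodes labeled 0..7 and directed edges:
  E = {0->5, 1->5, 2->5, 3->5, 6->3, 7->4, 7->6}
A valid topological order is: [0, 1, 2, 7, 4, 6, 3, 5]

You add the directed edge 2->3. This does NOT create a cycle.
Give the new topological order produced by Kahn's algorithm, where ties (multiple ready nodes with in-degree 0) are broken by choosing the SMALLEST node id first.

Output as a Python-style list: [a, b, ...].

Old toposort: [0, 1, 2, 7, 4, 6, 3, 5]
Added edge: 2->3
Position of 2 (2) < position of 3 (6). Old order still valid.
Run Kahn's algorithm (break ties by smallest node id):
  initial in-degrees: [0, 0, 0, 2, 1, 4, 1, 0]
  ready (indeg=0): [0, 1, 2, 7]
  pop 0: indeg[5]->3 | ready=[1, 2, 7] | order so far=[0]
  pop 1: indeg[5]->2 | ready=[2, 7] | order so far=[0, 1]
  pop 2: indeg[3]->1; indeg[5]->1 | ready=[7] | order so far=[0, 1, 2]
  pop 7: indeg[4]->0; indeg[6]->0 | ready=[4, 6] | order so far=[0, 1, 2, 7]
  pop 4: no out-edges | ready=[6] | order so far=[0, 1, 2, 7, 4]
  pop 6: indeg[3]->0 | ready=[3] | order so far=[0, 1, 2, 7, 4, 6]
  pop 3: indeg[5]->0 | ready=[5] | order so far=[0, 1, 2, 7, 4, 6, 3]
  pop 5: no out-edges | ready=[] | order so far=[0, 1, 2, 7, 4, 6, 3, 5]
  Result: [0, 1, 2, 7, 4, 6, 3, 5]

Answer: [0, 1, 2, 7, 4, 6, 3, 5]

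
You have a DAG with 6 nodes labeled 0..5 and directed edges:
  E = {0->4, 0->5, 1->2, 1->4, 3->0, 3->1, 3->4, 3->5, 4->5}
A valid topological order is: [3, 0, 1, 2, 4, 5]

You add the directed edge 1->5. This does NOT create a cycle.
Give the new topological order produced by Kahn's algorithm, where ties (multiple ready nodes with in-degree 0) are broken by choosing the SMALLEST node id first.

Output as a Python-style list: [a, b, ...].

Answer: [3, 0, 1, 2, 4, 5]

Derivation:
Old toposort: [3, 0, 1, 2, 4, 5]
Added edge: 1->5
Position of 1 (2) < position of 5 (5). Old order still valid.
Run Kahn's algorithm (break ties by smallest node id):
  initial in-degrees: [1, 1, 1, 0, 3, 4]
  ready (indeg=0): [3]
  pop 3: indeg[0]->0; indeg[1]->0; indeg[4]->2; indeg[5]->3 | ready=[0, 1] | order so far=[3]
  pop 0: indeg[4]->1; indeg[5]->2 | ready=[1] | order so far=[3, 0]
  pop 1: indeg[2]->0; indeg[4]->0; indeg[5]->1 | ready=[2, 4] | order so far=[3, 0, 1]
  pop 2: no out-edges | ready=[4] | order so far=[3, 0, 1, 2]
  pop 4: indeg[5]->0 | ready=[5] | order so far=[3, 0, 1, 2, 4]
  pop 5: no out-edges | ready=[] | order so far=[3, 0, 1, 2, 4, 5]
  Result: [3, 0, 1, 2, 4, 5]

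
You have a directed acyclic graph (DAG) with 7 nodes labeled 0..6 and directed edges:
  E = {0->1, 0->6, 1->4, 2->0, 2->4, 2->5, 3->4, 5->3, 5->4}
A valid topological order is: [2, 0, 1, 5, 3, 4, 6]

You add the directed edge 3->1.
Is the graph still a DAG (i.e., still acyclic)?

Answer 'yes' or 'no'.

Answer: yes

Derivation:
Given toposort: [2, 0, 1, 5, 3, 4, 6]
Position of 3: index 4; position of 1: index 2
New edge 3->1: backward (u after v in old order)
Backward edge: old toposort is now invalid. Check if this creates a cycle.
Does 1 already reach 3? Reachable from 1: [1, 4]. NO -> still a DAG (reorder needed).
Still a DAG? yes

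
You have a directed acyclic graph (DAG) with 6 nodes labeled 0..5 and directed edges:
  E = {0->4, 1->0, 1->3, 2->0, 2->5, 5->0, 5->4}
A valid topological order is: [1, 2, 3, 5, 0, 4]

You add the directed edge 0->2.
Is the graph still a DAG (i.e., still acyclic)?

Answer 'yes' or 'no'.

Given toposort: [1, 2, 3, 5, 0, 4]
Position of 0: index 4; position of 2: index 1
New edge 0->2: backward (u after v in old order)
Backward edge: old toposort is now invalid. Check if this creates a cycle.
Does 2 already reach 0? Reachable from 2: [0, 2, 4, 5]. YES -> cycle!
Still a DAG? no

Answer: no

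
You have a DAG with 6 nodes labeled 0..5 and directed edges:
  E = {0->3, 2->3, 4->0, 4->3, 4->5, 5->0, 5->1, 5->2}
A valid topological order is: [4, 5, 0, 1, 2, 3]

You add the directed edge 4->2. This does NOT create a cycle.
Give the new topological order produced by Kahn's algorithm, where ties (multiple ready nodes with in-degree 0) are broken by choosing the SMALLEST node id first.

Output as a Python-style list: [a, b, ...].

Answer: [4, 5, 0, 1, 2, 3]

Derivation:
Old toposort: [4, 5, 0, 1, 2, 3]
Added edge: 4->2
Position of 4 (0) < position of 2 (4). Old order still valid.
Run Kahn's algorithm (break ties by smallest node id):
  initial in-degrees: [2, 1, 2, 3, 0, 1]
  ready (indeg=0): [4]
  pop 4: indeg[0]->1; indeg[2]->1; indeg[3]->2; indeg[5]->0 | ready=[5] | order so far=[4]
  pop 5: indeg[0]->0; indeg[1]->0; indeg[2]->0 | ready=[0, 1, 2] | order so far=[4, 5]
  pop 0: indeg[3]->1 | ready=[1, 2] | order so far=[4, 5, 0]
  pop 1: no out-edges | ready=[2] | order so far=[4, 5, 0, 1]
  pop 2: indeg[3]->0 | ready=[3] | order so far=[4, 5, 0, 1, 2]
  pop 3: no out-edges | ready=[] | order so far=[4, 5, 0, 1, 2, 3]
  Result: [4, 5, 0, 1, 2, 3]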